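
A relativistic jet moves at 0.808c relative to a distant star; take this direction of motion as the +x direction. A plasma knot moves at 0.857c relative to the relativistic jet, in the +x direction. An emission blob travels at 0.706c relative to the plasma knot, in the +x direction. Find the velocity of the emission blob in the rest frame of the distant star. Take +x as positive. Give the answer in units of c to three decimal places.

Apply u = (u' + v)/(1 + u'v/c²) successively, working outward toward the distant star.
Start: velocity of the relativistic jet relative to the distant star = 0.8080c.
Compose with the plasma knot (u' = 0.857 in the relativistic jet frame): u_1 = (0.857 + 0.808) / (1 + 0.857·0.808) = 1.6650/1.6925 = 0.9838.
Compose with the emission blob (u' = 0.706 in the plasma knot frame): u_2 = (0.706 + 0.984) / (1 + 0.706·0.984) = 1.6898/1.6945 = 0.9972.

0.997c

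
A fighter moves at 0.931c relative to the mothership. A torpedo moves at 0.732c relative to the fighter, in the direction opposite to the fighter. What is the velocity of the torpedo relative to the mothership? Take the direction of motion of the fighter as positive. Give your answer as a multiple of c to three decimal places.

With v = 0.931 and u' = -0.732 (in units of c),
u = (u' + v)/(1 + u'v/c²):
u = (-0.732 + 0.931) / (1 + (-0.732)·0.931) = 0.1990/0.3185 = 0.6248
(Galilean addition would give +0.199c.)

+0.625c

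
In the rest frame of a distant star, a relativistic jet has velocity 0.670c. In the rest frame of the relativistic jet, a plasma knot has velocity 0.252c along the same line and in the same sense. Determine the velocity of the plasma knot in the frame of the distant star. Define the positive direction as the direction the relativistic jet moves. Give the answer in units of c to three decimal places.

With v = 0.670 and u' = 0.252 (in units of c),
u = (u' + v)/(1 + u'v/c²):
u = (0.252 + 0.670) / (1 + 0.252·0.670) = 0.9220/1.1688 = 0.7888

0.789c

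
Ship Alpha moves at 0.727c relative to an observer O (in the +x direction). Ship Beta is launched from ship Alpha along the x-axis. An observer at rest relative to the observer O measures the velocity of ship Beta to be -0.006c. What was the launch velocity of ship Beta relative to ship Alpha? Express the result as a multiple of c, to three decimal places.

Invert the composition law: u' = (u − v)/(1 − uv/c²).
u' = (-0.006 − 0.727) / (1 − (-0.006)(0.727)) = -0.7330/1.0044 = -0.7298.

-0.730c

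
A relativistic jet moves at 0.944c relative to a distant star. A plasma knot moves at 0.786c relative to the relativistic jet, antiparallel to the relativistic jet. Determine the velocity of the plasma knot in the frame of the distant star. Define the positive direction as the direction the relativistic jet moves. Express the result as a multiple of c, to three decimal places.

With v = 0.944 and u' = -0.786 (in units of c),
u = (u' + v)/(1 + u'v/c²):
u = (-0.786 + 0.944) / (1 + (-0.786)·0.944) = 0.1580/0.2580 = 0.6124

+0.612c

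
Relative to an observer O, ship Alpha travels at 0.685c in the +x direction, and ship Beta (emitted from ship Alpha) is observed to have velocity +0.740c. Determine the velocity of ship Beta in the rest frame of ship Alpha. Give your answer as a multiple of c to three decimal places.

+0.112c

Invert the composition law: u' = (u − v)/(1 − uv/c²).
u' = (0.740 − 0.685) / (1 − (0.740)(0.685)) = 0.0550/0.4931 = 0.1115.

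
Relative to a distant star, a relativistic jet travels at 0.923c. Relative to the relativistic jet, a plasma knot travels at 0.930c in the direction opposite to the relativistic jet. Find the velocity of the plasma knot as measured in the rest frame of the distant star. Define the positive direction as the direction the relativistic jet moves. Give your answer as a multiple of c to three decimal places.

With v = 0.923 and u' = -0.930 (in units of c),
u = (u' + v)/(1 + u'v/c²):
u = (-0.930 + 0.923) / (1 + (-0.930)·0.923) = -0.0070/0.1416 = -0.0494
(Galilean addition would give -0.007c.)

-0.049c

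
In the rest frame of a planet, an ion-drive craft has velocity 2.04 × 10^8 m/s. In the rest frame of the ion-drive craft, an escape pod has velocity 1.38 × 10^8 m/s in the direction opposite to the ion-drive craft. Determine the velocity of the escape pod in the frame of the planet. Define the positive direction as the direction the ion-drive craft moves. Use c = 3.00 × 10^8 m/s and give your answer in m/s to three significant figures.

In units of c (dividing by 3.00 × 10^8 m/s): v = 0.680, u' = -0.460.
u = (u' + v)/(1 + u'v/c²):
u = (-0.460 + 0.680) / (1 + (-0.460)·0.680) = 0.2200/0.6872 = 0.3201
(Galilean addition would give +0.220c.)
Converting back: u = 0.3201 × 3.00 × 10^8 m/s.

+9.60 × 10^7 m/s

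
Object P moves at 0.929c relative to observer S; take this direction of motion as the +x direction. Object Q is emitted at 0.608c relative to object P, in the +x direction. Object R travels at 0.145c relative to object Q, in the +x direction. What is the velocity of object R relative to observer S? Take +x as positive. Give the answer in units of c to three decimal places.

Apply u = (u' + v)/(1 + u'v/c²) successively, working outward toward observer S.
Start: velocity of object P relative to observer S = 0.9290c.
Compose with object Q (u' = 0.608 in object P frame): u_1 = (0.608 + 0.929) / (1 + 0.608·0.929) = 1.5370/1.5648 = 0.9822.
Compose with object R (u' = 0.145 in object Q frame): u_2 = (0.145 + 0.982) / (1 + 0.145·0.982) = 1.1272/1.1424 = 0.9867.

0.987c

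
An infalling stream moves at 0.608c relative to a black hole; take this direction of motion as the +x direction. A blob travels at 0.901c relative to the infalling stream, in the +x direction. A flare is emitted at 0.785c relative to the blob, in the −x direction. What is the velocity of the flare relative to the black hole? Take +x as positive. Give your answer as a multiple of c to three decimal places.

Apply u = (u' + v)/(1 + u'v/c²) successively, working outward toward the black hole.
Start: velocity of the infalling stream relative to the black hole = 0.6080c.
Compose with the blob (u' = 0.901 in the infalling stream frame): u_1 = (0.901 + 0.608) / (1 + 0.901·0.608) = 1.5090/1.5478 = 0.9749.
Compose with the flare (u' = -0.785 in the blob frame): u_2 = (-0.785 + 0.975) / (1 + (-0.785)·0.975) = 0.1899/0.2347 = 0.8093.

+0.809c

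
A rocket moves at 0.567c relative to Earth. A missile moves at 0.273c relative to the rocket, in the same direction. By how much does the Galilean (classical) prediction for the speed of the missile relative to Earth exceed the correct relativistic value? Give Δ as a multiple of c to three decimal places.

Δ = 0.113c

Galilean: u_cl = 0.273 + 0.567 = 0.8400.
Relativistic: u_rel = (0.273 + 0.567) / (1 + 0.273·0.567) = 0.8400/1.1548 = 0.7274.
Δ = 0.8400 − 0.7274 = 0.1126.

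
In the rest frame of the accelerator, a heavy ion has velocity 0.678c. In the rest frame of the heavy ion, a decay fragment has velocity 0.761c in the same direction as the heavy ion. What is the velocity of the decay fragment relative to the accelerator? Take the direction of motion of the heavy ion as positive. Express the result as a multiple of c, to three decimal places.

0.949c

With v = 0.678 and u' = 0.761 (in units of c),
u = (u' + v)/(1 + u'v/c²):
u = (0.761 + 0.678) / (1 + 0.761·0.678) = 1.4390/1.5160 = 0.9492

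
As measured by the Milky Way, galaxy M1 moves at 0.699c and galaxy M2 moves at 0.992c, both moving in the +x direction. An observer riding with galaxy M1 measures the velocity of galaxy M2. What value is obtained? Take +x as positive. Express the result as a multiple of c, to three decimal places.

+0.956c

β_A = 0.699, β_B = 0.992.
Transform to A's frame with the inverse velocity-addition law: u' = (u − v)/(1 − uv/c²), taking u = β_B and v = β_A.
u' = (0.992 − 0.699) / (1 − (0.699)(0.992)) = 0.2930/0.3066 = 0.9557.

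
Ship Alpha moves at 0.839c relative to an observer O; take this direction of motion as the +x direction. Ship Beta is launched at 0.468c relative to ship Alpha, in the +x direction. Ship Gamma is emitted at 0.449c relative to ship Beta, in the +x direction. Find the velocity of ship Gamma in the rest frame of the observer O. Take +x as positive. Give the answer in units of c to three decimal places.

Apply u = (u' + v)/(1 + u'v/c²) successively, working outward toward the observer O.
Start: velocity of ship Alpha relative to the observer O = 0.8390c.
Compose with ship Beta (u' = 0.468 in ship Alpha frame): u_1 = (0.468 + 0.839) / (1 + 0.468·0.839) = 1.3070/1.3927 = 0.9385.
Compose with ship Gamma (u' = 0.449 in ship Beta frame): u_2 = (0.449 + 0.938) / (1 + 0.449·0.938) = 1.3875/1.4214 = 0.9762.

0.976c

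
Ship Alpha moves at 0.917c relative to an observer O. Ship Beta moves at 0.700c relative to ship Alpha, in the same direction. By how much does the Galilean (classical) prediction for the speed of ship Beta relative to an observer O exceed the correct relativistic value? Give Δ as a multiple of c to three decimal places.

Δ = 0.632c

Galilean: u_cl = 0.700 + 0.917 = 1.6170.
Relativistic: u_rel = (0.700 + 0.917) / (1 + 0.700·0.917) = 1.6170/1.6419 = 0.9848.
Δ = 1.6170 − 0.9848 = 0.6322.
(The classical prediction exceeds c; the relativistic result does not.)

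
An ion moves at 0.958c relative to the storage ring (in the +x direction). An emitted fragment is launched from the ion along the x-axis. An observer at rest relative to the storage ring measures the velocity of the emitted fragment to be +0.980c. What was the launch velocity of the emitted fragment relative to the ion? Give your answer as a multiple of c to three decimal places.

+0.360c

Invert the composition law: u' = (u − v)/(1 − uv/c²).
u' = (0.980 − 0.958) / (1 − (0.980)(0.958)) = 0.0220/0.0612 = 0.3597.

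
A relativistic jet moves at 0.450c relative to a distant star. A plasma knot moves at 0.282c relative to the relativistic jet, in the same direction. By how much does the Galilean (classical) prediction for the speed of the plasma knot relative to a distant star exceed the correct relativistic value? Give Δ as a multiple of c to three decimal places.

Galilean: u_cl = 0.282 + 0.450 = 0.7320.
Relativistic: u_rel = (0.282 + 0.450) / (1 + 0.282·0.450) = 0.7320/1.1269 = 0.6496.
Δ = 0.7320 − 0.6496 = 0.0824.

Δ = 0.082c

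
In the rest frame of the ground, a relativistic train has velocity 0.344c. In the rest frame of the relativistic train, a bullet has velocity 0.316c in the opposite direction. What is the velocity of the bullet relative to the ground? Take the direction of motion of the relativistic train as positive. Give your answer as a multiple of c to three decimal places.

+0.031c

With v = 0.344 and u' = -0.316 (in units of c),
u = (u' + v)/(1 + u'v/c²):
u = (-0.316 + 0.344) / (1 + (-0.316)·0.344) = 0.0280/0.8913 = 0.0314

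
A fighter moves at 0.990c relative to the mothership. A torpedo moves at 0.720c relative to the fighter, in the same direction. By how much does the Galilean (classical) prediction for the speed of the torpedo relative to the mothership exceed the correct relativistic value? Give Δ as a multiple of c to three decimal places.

Galilean: u_cl = 0.720 + 0.990 = 1.7100.
Relativistic: u_rel = (0.720 + 0.990) / (1 + 0.720·0.990) = 1.7100/1.7128 = 0.9984.
Δ = 1.7100 − 0.9984 = 0.7116.
(The classical prediction exceeds c; the relativistic result does not.)

Δ = 0.712c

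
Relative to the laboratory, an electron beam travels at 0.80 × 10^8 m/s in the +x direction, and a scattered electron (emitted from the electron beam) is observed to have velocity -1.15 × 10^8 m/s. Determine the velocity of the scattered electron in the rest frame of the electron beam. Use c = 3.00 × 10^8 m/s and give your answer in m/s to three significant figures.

v = 0.267c, u = -0.383c.
Invert the composition law: u' = (u − v)/(1 − uv/c²).
u' = (-0.383 − 0.267) / (1 − (-0.383)(0.267)) = -0.6500/1.1022 = -0.5897.
u' = -0.5897 × 3.00 × 10^8 m/s.

-1.77 × 10^8 m/s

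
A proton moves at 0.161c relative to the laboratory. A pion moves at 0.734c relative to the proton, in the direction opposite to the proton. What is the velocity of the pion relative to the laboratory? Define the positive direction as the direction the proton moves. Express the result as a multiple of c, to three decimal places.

-0.650c

With v = 0.161 and u' = -0.734 (in units of c),
u = (u' + v)/(1 + u'v/c²):
u = (-0.734 + 0.161) / (1 + (-0.734)·0.161) = -0.5730/0.8818 = -0.6498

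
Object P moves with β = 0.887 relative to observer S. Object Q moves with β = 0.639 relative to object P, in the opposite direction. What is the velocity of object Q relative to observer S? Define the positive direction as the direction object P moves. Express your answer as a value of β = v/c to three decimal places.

With v = 0.887 and u' = -0.639 (in units of c),
u = (u' + v)/(1 + u'v/c²):
u = (-0.639 + 0.887) / (1 + (-0.639)·0.887) = 0.2480/0.4332 = 0.5725

β = +0.572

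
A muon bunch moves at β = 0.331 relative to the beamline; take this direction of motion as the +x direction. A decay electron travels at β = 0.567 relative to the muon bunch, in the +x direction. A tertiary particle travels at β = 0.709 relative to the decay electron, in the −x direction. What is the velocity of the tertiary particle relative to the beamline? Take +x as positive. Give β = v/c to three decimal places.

β = +0.102

Apply u = (u' + v)/(1 + u'v/c²) successively, working outward toward the beamline.
Start: velocity of the muon bunch relative to the beamline = 0.3310c.
Compose with the decay electron (u' = 0.567 in the muon bunch frame): u_1 = (0.567 + 0.331) / (1 + 0.567·0.331) = 0.8980/1.1877 = 0.7561.
Compose with the tertiary particle (u' = -0.709 in the decay electron frame): u_2 = (-0.709 + 0.756) / (1 + (-0.709)·0.756) = 0.0471/0.4639 = 0.1015.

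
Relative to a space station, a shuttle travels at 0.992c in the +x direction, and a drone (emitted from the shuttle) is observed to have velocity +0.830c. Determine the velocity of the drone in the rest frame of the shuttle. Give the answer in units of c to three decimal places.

-0.917c

Invert the composition law: u' = (u − v)/(1 − uv/c²).
u' = (0.830 − 0.992) / (1 − (0.830)(0.992)) = -0.1620/0.1766 = -0.9171.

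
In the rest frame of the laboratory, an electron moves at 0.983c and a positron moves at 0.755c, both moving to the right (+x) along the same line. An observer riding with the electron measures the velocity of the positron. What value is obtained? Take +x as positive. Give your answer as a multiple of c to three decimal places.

-0.884c

β_A = 0.983, β_B = 0.755.
Transform to A's frame with the inverse velocity-addition law: u' = (u − v)/(1 − uv/c²), taking u = β_B and v = β_A.
u' = (0.755 − 0.983) / (1 − (0.983)(0.755)) = -0.2280/0.2578 = -0.8843.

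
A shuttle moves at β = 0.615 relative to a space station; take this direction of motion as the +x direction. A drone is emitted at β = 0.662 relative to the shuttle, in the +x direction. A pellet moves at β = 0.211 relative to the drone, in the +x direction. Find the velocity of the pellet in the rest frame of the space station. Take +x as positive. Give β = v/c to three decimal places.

Apply u = (u' + v)/(1 + u'v/c²) successively, working outward toward the space station.
Start: velocity of the shuttle relative to the space station = 0.6150c.
Compose with the drone (u' = 0.662 in the shuttle frame): u_1 = (0.662 + 0.615) / (1 + 0.662·0.615) = 1.2770/1.4071 = 0.9075.
Compose with the pellet (u' = 0.211 in the drone frame): u_2 = (0.211 + 0.908) / (1 + 0.211·0.908) = 1.1185/1.1915 = 0.9388.

β = 0.939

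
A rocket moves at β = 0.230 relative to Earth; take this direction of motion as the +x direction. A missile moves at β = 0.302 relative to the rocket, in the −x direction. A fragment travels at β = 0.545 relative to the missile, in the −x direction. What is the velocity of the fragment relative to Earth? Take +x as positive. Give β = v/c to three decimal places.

Apply u = (u' + v)/(1 + u'v/c²) successively, working outward toward Earth.
Start: velocity of the rocket relative to Earth = 0.2300c.
Compose with the missile (u' = -0.302 in the rocket frame): u_1 = (-0.302 + 0.230) / (1 + (-0.302)·0.230) = -0.0720/0.9305 = -0.0774.
Compose with the fragment (u' = -0.545 in the missile frame): u_2 = (-0.545 + (-0.077)) / (1 + (-0.545)·(-0.077)) = -0.6224/1.0422 = -0.5972.

β = -0.597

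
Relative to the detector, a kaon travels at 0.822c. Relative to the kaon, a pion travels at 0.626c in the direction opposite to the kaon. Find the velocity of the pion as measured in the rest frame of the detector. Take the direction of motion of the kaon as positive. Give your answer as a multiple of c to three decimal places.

With v = 0.822 and u' = -0.626 (in units of c),
u = (u' + v)/(1 + u'v/c²):
u = (-0.626 + 0.822) / (1 + (-0.626)·0.822) = 0.1960/0.4854 = 0.4038
(Galilean addition would give +0.196c.)

+0.404c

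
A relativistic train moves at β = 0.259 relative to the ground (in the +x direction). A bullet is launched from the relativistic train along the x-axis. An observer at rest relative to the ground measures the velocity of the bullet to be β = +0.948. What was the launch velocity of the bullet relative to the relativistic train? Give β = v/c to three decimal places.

β = +0.913

Invert the composition law: u' = (u − v)/(1 − uv/c²).
u' = (0.948 − 0.259) / (1 − (0.948)(0.259)) = 0.6890/0.7545 = 0.9132.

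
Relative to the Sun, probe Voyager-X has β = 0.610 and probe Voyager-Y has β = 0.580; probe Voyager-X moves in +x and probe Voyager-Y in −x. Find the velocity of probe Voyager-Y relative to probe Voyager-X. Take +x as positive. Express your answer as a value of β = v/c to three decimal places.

β = -0.879

β_A = 0.610, β_B = -0.580.
Transform to A's frame with the inverse velocity-addition law: u' = (u − v)/(1 − uv/c²), taking u = β_B and v = β_A.
u' = (-0.580 − 0.610) / (1 − (0.610)(-0.580)) = -1.1900/1.3538 = -0.8790.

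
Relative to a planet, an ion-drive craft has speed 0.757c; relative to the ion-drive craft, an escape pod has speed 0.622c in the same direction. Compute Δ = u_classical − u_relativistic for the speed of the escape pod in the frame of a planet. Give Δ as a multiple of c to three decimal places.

Galilean: u_cl = 0.622 + 0.757 = 1.3790.
Relativistic: u_rel = (0.622 + 0.757) / (1 + 0.622·0.757) = 1.3790/1.4709 = 0.9376.
Δ = 1.3790 − 0.9376 = 0.4414.
(The classical prediction exceeds c; the relativistic result does not.)

Δ = 0.441c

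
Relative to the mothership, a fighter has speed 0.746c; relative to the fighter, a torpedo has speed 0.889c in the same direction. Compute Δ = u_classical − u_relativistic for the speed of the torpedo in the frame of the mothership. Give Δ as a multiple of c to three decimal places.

Δ = 0.652c

Galilean: u_cl = 0.889 + 0.746 = 1.6350.
Relativistic: u_rel = (0.889 + 0.746) / (1 + 0.889·0.746) = 1.6350/1.6632 = 0.9830.
Δ = 1.6350 − 0.9830 = 0.6520.
(The classical prediction exceeds c; the relativistic result does not.)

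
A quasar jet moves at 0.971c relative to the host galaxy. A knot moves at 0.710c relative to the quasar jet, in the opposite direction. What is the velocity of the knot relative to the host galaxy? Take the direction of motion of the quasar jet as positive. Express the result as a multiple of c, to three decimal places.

+0.840c

With v = 0.971 and u' = -0.710 (in units of c),
u = (u' + v)/(1 + u'v/c²):
u = (-0.710 + 0.971) / (1 + (-0.710)·0.971) = 0.2610/0.3106 = 0.8403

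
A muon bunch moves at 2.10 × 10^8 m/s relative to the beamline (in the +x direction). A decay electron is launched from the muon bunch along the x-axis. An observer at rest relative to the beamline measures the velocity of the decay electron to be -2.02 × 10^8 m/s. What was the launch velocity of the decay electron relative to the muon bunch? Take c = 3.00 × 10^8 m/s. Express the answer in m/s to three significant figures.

v = 0.700c, u = -0.673c.
Invert the composition law: u' = (u − v)/(1 − uv/c²).
u' = (-0.673 − 0.700) / (1 − (-0.673)(0.700)) = -1.3733/1.4713 = -0.9334.
u' = -0.9334 × 3.00 × 10^8 m/s.

-2.80 × 10^8 m/s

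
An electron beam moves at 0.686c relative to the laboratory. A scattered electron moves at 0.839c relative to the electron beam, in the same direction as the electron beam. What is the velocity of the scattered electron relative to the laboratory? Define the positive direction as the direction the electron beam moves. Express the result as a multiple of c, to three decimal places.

0.968c

With v = 0.686 and u' = 0.839 (in units of c),
u = (u' + v)/(1 + u'v/c²):
u = (0.839 + 0.686) / (1 + 0.839·0.686) = 1.5250/1.5756 = 0.9679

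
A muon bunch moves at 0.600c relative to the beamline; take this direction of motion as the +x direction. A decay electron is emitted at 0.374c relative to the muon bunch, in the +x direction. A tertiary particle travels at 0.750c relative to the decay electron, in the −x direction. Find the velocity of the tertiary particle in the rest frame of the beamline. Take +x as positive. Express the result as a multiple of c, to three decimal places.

+0.113c

Apply u = (u' + v)/(1 + u'v/c²) successively, working outward toward the beamline.
Start: velocity of the muon bunch relative to the beamline = 0.6000c.
Compose with the decay electron (u' = 0.374 in the muon bunch frame): u_1 = (0.374 + 0.600) / (1 + 0.374·0.600) = 0.9740/1.2244 = 0.7955.
Compose with the tertiary particle (u' = -0.750 in the decay electron frame): u_2 = (-0.750 + 0.795) / (1 + (-0.750)·0.795) = 0.0455/0.4034 = 0.1128.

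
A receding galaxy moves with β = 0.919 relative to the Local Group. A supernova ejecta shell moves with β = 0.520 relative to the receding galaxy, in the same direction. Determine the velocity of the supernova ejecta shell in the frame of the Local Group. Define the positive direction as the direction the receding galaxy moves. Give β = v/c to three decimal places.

With v = 0.919 and u' = 0.520 (in units of c),
u = (u' + v)/(1 + u'v/c²):
u = (0.520 + 0.919) / (1 + 0.520·0.919) = 1.4390/1.4779 = 0.9737

β = 0.974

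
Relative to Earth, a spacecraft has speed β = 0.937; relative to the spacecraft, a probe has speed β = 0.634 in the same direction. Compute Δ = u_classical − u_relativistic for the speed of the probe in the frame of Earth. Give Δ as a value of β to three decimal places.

Δ = 0.585

Galilean: u_cl = 0.634 + 0.937 = 1.5710.
Relativistic: u_rel = (0.634 + 0.937) / (1 + 0.634·0.937) = 1.5710/1.5941 = 0.9855.
Δ = 1.5710 − 0.9855 = 0.5855.
(The classical prediction exceeds c; the relativistic result does not.)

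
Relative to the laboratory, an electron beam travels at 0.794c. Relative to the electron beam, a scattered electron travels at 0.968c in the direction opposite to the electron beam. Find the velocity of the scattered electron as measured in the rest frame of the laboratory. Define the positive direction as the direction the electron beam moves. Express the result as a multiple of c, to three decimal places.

With v = 0.794 and u' = -0.968 (in units of c),
u = (u' + v)/(1 + u'v/c²):
u = (-0.968 + 0.794) / (1 + (-0.968)·0.794) = -0.1740/0.2314 = -0.7519
(Galilean addition would give -0.174c.)

-0.752c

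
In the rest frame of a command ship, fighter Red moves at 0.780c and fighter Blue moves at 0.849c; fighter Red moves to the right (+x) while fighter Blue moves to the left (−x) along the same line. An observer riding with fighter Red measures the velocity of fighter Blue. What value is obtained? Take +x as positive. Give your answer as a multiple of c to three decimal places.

β_A = 0.780, β_B = -0.849.
Transform to A's frame with the inverse velocity-addition law: u' = (u − v)/(1 − uv/c²), taking u = β_B and v = β_A.
u' = (-0.849 − 0.780) / (1 − (0.780)(-0.849)) = -1.6290/1.6622 = -0.9800.

-0.980c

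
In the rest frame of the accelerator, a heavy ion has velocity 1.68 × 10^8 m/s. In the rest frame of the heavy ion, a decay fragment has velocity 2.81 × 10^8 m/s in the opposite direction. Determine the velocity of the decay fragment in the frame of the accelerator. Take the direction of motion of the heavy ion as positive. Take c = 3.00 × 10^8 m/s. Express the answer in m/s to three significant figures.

-2.38 × 10^8 m/s

In units of c (dividing by 3.00 × 10^8 m/s): v = 0.560, u' = -0.937.
u = (u' + v)/(1 + u'v/c²):
u = (-0.937 + 0.560) / (1 + (-0.937)·0.560) = -0.3767/0.4755 = -0.7922
Converting back: u = -0.7922 × 3.00 × 10^8 m/s.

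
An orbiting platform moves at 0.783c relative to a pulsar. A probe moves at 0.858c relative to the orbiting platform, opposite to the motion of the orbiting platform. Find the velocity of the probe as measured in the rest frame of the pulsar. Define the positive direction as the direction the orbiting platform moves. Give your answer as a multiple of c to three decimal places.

With v = 0.783 and u' = -0.858 (in units of c),
u = (u' + v)/(1 + u'v/c²):
u = (-0.858 + 0.783) / (1 + (-0.858)·0.783) = -0.0750/0.3282 = -0.2285

-0.229c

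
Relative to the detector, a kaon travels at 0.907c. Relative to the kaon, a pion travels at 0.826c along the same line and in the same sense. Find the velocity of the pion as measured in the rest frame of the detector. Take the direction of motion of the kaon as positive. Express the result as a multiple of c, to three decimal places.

With v = 0.907 and u' = 0.826 (in units of c),
u = (u' + v)/(1 + u'v/c²):
u = (0.826 + 0.907) / (1 + 0.826·0.907) = 1.7330/1.7492 = 0.9907

0.991c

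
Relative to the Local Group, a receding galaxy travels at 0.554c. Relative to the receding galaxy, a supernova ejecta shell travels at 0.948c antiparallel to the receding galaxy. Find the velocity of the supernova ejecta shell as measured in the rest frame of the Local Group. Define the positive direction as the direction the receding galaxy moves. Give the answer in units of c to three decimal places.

-0.830c

With v = 0.554 and u' = -0.948 (in units of c),
u = (u' + v)/(1 + u'v/c²):
u = (-0.948 + 0.554) / (1 + (-0.948)·0.554) = -0.3940/0.4748 = -0.8298
(Galilean addition would give -0.394c.)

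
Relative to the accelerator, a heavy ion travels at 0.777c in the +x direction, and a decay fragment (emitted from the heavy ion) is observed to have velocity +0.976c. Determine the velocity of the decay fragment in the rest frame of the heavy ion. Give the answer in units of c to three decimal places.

+0.824c

Invert the composition law: u' = (u − v)/(1 − uv/c²).
u' = (0.976 − 0.777) / (1 − (0.976)(0.777)) = 0.1990/0.2416 = 0.8235.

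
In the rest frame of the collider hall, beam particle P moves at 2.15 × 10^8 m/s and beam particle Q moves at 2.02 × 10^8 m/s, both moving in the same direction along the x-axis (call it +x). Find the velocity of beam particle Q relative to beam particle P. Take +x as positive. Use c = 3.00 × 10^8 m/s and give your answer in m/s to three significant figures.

-2.51 × 10^7 m/s

β_A = 0.717, β_B = 0.673 (dividing each by c = 3.00 × 10^8 m/s).
Transform to A's frame with the inverse velocity-addition law: u' = (u − v)/(1 − uv/c²), taking u = β_B and v = β_A.
u' = (0.673 − 0.717) / (1 − (0.717)(0.673)) = -0.0433/0.5174 = -0.0837.
u' = -0.0837 × 3.00 × 10^8 m/s.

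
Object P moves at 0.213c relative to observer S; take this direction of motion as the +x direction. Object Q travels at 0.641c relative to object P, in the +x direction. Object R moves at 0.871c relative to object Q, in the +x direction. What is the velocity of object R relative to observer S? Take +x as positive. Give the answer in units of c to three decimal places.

0.981c

Apply u = (u' + v)/(1 + u'v/c²) successively, working outward toward observer S.
Start: velocity of object P relative to observer S = 0.2130c.
Compose with object Q (u' = 0.641 in object P frame): u_1 = (0.641 + 0.213) / (1 + 0.641·0.213) = 0.8540/1.1365 = 0.7514.
Compose with object R (u' = 0.871 in object Q frame): u_2 = (0.871 + 0.751) / (1 + 0.871·0.751) = 1.6224/1.6545 = 0.9806.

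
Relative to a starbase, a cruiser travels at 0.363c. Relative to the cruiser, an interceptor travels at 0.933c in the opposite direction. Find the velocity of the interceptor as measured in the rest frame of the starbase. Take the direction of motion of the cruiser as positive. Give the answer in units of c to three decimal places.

With v = 0.363 and u' = -0.933 (in units of c),
u = (u' + v)/(1 + u'v/c²):
u = (-0.933 + 0.363) / (1 + (-0.933)·0.363) = -0.5700/0.6613 = -0.8619
(Galilean addition would give -0.570c.)

-0.862c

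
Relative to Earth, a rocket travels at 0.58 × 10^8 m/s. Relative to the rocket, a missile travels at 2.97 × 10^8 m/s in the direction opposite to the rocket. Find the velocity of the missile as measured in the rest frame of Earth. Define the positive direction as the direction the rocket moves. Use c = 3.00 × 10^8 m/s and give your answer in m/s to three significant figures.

-2.96 × 10^8 m/s

In units of c (dividing by 3.00 × 10^8 m/s): v = 0.193, u' = -0.990.
u = (u' + v)/(1 + u'v/c²):
u = (-0.990 + 0.193) / (1 + (-0.990)·0.193) = -0.7967/0.8086 = -0.9852
Converting back: u = -0.9852 × 3.00 × 10^8 m/s.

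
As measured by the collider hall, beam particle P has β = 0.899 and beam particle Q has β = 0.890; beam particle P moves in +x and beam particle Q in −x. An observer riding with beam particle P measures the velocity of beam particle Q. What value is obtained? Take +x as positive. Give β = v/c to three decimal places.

β_A = 0.899, β_B = -0.890.
Transform to A's frame with the inverse velocity-addition law: u' = (u − v)/(1 − uv/c²), taking u = β_B and v = β_A.
u' = (-0.890 − 0.899) / (1 − (0.899)(-0.890)) = -1.7890/1.8001 = -0.9938.

β = -0.994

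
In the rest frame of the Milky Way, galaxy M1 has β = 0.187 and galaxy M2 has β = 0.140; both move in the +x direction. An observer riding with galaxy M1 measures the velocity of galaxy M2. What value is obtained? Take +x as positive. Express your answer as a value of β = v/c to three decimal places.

β = -0.048

β_A = 0.187, β_B = 0.140.
Transform to A's frame with the inverse velocity-addition law: u' = (u − v)/(1 − uv/c²), taking u = β_B and v = β_A.
u' = (0.140 − 0.187) / (1 − (0.187)(0.140)) = -0.0470/0.9738 = -0.0483.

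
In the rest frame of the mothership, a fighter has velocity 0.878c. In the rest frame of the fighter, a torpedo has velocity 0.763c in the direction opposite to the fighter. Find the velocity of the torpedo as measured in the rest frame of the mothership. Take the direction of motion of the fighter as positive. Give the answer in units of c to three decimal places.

+0.348c

With v = 0.878 and u' = -0.763 (in units of c),
u = (u' + v)/(1 + u'v/c²):
u = (-0.763 + 0.878) / (1 + (-0.763)·0.878) = 0.1150/0.3301 = 0.3484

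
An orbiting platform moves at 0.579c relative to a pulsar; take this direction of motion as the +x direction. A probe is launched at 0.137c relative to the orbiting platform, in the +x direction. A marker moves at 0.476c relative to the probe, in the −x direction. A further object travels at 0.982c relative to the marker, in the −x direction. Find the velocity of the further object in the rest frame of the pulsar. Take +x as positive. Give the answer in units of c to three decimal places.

Apply u = (u' + v)/(1 + u'v/c²) successively, working outward toward the pulsar.
Start: velocity of the orbiting platform relative to the pulsar = 0.5790c.
Compose with the probe (u' = 0.137 in the orbiting platform frame): u_1 = (0.137 + 0.579) / (1 + 0.137·0.579) = 0.7160/1.0793 = 0.6634.
Compose with the marker (u' = -0.476 in the probe frame): u_2 = (-0.476 + 0.663) / (1 + (-0.476)·0.663) = 0.1874/0.6842 = 0.2739.
Compose with the further object (u' = -0.982 in the marker frame): u_3 = (-0.982 + 0.274) / (1 + (-0.982)·0.274) = -0.7081/0.7311 = -0.9686.

-0.969c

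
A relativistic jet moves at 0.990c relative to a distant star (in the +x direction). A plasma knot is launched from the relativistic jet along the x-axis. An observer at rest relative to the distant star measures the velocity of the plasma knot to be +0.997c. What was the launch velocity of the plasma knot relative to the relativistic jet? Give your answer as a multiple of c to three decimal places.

Invert the composition law: u' = (u − v)/(1 − uv/c²).
u' = (0.997 − 0.990) / (1 − (0.997)(0.990)) = 0.0070/0.0130 = 0.5397.

+0.540c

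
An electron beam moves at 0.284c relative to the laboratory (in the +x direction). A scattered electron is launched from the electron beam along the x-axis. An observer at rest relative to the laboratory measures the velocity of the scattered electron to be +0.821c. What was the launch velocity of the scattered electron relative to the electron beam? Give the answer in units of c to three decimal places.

+0.700c

Invert the composition law: u' = (u − v)/(1 − uv/c²).
u' = (0.821 − 0.284) / (1 − (0.821)(0.284)) = 0.5370/0.7668 = 0.7003.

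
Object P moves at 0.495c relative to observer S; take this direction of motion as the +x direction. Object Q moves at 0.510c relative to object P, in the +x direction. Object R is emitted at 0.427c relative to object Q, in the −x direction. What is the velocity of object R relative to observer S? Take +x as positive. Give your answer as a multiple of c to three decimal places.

Apply u = (u' + v)/(1 + u'v/c²) successively, working outward toward observer S.
Start: velocity of object P relative to observer S = 0.4950c.
Compose with object Q (u' = 0.510 in object P frame): u_1 = (0.510 + 0.495) / (1 + 0.510·0.495) = 1.0050/1.2525 = 0.8024.
Compose with object R (u' = -0.427 in object Q frame): u_2 = (-0.427 + 0.802) / (1 + (-0.427)·0.802) = 0.3754/0.6574 = 0.5711.

+0.571c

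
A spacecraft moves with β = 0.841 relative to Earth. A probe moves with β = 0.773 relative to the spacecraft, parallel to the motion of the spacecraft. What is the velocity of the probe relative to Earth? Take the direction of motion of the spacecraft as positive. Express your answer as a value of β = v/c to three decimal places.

β = 0.978

With v = 0.841 and u' = 0.773 (in units of c),
u = (u' + v)/(1 + u'v/c²):
u = (0.773 + 0.841) / (1 + 0.773·0.841) = 1.6140/1.6501 = 0.9781
(Galilean addition would give +1.614c, exceeding c.)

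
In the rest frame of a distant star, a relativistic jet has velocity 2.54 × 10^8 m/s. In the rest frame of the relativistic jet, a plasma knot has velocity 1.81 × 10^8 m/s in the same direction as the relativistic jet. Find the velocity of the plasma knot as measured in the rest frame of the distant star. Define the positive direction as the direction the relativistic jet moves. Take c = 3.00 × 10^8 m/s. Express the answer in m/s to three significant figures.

In units of c (dividing by 3.00 × 10^8 m/s): v = 0.847, u' = 0.603.
u = (u' + v)/(1 + u'v/c²):
u = (0.603 + 0.847) / (1 + 0.603·0.847) = 1.4500/1.5108 = 0.9597
Converting back: u = 0.9597 × 3.00 × 10^8 m/s.

2.88 × 10^8 m/s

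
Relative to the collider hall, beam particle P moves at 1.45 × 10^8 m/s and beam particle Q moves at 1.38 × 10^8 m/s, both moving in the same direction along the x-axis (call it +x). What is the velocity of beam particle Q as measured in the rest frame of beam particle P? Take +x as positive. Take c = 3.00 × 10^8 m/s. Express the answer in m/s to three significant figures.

β_A = 0.483, β_B = 0.460 (dividing each by c = 3.00 × 10^8 m/s).
Transform to A's frame with the inverse velocity-addition law: u' = (u − v)/(1 − uv/c²), taking u = β_B and v = β_A.
u' = (0.460 − 0.483) / (1 − (0.483)(0.460)) = -0.0233/0.7777 = -0.0300.
u' = -0.0300 × 3.00 × 10^8 m/s.

-9.00 × 10^6 m/s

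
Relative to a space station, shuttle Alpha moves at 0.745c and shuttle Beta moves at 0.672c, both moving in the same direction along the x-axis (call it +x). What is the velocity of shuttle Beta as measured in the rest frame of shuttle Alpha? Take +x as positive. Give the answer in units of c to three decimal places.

-0.146c

β_A = 0.745, β_B = 0.672.
Transform to A's frame with the inverse velocity-addition law: u' = (u − v)/(1 − uv/c²), taking u = β_B and v = β_A.
u' = (0.672 − 0.745) / (1 − (0.745)(0.672)) = -0.0730/0.4994 = -0.1462.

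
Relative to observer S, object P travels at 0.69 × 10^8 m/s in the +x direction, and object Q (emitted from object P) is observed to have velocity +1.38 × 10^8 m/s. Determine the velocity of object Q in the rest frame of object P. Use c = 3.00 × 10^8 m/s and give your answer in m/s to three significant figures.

v = 0.230c, u = 0.460c.
Invert the composition law: u' = (u − v)/(1 − uv/c²).
u' = (0.460 − 0.230) / (1 − (0.460)(0.230)) = 0.2300/0.8942 = 0.2572.
u' = 0.2572 × 3.00 × 10^8 m/s.

+7.72 × 10^7 m/s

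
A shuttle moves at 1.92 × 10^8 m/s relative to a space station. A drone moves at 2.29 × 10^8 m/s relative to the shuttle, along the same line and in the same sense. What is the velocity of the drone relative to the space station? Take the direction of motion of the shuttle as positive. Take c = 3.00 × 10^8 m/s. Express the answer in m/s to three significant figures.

In units of c (dividing by 3.00 × 10^8 m/s): v = 0.640, u' = 0.763.
u = (u' + v)/(1 + u'v/c²):
u = (0.763 + 0.640) / (1 + 0.763·0.640) = 1.4033/1.4885 = 0.9428
Converting back: u = 0.9428 × 3.00 × 10^8 m/s.

2.83 × 10^8 m/s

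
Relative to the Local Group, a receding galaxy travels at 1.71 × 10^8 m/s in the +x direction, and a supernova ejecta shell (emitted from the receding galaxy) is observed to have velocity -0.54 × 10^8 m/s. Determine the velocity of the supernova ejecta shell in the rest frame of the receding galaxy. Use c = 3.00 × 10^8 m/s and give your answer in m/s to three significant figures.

-2.04 × 10^8 m/s

v = 0.570c, u = -0.180c.
Invert the composition law: u' = (u − v)/(1 − uv/c²).
u' = (-0.180 − 0.570) / (1 − (-0.180)(0.570)) = -0.7500/1.1026 = -0.6802.
u' = -0.6802 × 3.00 × 10^8 m/s.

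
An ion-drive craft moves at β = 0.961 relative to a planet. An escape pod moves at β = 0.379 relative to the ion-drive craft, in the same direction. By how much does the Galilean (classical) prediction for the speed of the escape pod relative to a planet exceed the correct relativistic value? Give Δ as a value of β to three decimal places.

Galilean: u_cl = 0.379 + 0.961 = 1.3400.
Relativistic: u_rel = (0.379 + 0.961) / (1 + 0.379·0.961) = 1.3400/1.3642 = 0.9822.
Δ = 1.3400 − 0.9822 = 0.3578.
(The classical prediction exceeds c; the relativistic result does not.)

Δ = 0.358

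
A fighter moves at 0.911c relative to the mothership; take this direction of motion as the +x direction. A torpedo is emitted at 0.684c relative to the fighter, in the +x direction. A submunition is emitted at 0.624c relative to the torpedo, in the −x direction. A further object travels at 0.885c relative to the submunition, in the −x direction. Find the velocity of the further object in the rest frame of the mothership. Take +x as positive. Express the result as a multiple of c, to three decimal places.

Apply u = (u' + v)/(1 + u'v/c²) successively, working outward toward the mothership.
Start: velocity of the fighter relative to the mothership = 0.9110c.
Compose with the torpedo (u' = 0.684 in the fighter frame): u_1 = (0.684 + 0.911) / (1 + 0.684·0.911) = 1.5950/1.6231 = 0.9827.
Compose with the submunition (u' = -0.624 in the torpedo frame): u_2 = (-0.624 + 0.983) / (1 + (-0.624)·0.983) = 0.3587/0.3868 = 0.9273.
Compose with the further object (u' = -0.885 in the submunition frame): u_3 = (-0.885 + 0.927) / (1 + (-0.885)·0.927) = 0.0423/0.1794 = 0.2356.

+0.236c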